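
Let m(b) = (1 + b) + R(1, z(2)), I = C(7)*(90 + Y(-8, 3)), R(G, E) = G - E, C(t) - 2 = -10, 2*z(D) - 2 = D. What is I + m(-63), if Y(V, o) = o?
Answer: -807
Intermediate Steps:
z(D) = 1 + D/2
C(t) = -8 (C(t) = 2 - 10 = -8)
I = -744 (I = -8*(90 + 3) = -8*93 = -744)
m(b) = b (m(b) = (1 + b) + (1 - (1 + (½)*2)) = (1 + b) + (1 - (1 + 1)) = (1 + b) + (1 - 1*2) = (1 + b) + (1 - 2) = (1 + b) - 1 = b)
I + m(-63) = -744 - 63 = -807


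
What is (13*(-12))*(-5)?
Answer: 780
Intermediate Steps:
(13*(-12))*(-5) = -156*(-5) = 780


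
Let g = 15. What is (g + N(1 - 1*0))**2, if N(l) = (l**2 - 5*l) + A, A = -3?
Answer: 64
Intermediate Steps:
N(l) = -3 + l**2 - 5*l (N(l) = (l**2 - 5*l) - 3 = -3 + l**2 - 5*l)
(g + N(1 - 1*0))**2 = (15 + (-3 + (1 - 1*0)**2 - 5*(1 - 1*0)))**2 = (15 + (-3 + (1 + 0)**2 - 5*(1 + 0)))**2 = (15 + (-3 + 1**2 - 5*1))**2 = (15 + (-3 + 1 - 5))**2 = (15 - 7)**2 = 8**2 = 64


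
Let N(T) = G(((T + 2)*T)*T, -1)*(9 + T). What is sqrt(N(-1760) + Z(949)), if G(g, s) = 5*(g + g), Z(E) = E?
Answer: sqrt(95352119808949) ≈ 9.7648e+6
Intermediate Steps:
G(g, s) = 10*g (G(g, s) = 5*(2*g) = 10*g)
N(T) = 10*T**2*(2 + T)*(9 + T) (N(T) = (10*(((T + 2)*T)*T))*(9 + T) = (10*(((2 + T)*T)*T))*(9 + T) = (10*((T*(2 + T))*T))*(9 + T) = (10*(T**2*(2 + T)))*(9 + T) = (10*T**2*(2 + T))*(9 + T) = 10*T**2*(2 + T)*(9 + T))
sqrt(N(-1760) + Z(949)) = sqrt(10*(-1760)**2*(2 - 1760)*(9 - 1760) + 949) = sqrt(10*3097600*(-1758)*(-1751) + 949) = sqrt(95352119808000 + 949) = sqrt(95352119808949)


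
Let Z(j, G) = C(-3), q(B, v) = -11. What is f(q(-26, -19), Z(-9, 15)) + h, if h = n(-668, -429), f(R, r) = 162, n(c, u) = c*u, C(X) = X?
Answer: 286734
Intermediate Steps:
Z(j, G) = -3
h = 286572 (h = -668*(-429) = 286572)
f(q(-26, -19), Z(-9, 15)) + h = 162 + 286572 = 286734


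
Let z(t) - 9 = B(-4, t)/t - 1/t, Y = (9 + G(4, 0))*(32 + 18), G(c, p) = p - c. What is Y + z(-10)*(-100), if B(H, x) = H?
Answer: -700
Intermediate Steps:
Y = 250 (Y = (9 + (0 - 1*4))*(32 + 18) = (9 + (0 - 4))*50 = (9 - 4)*50 = 5*50 = 250)
z(t) = 9 - 5/t (z(t) = 9 + (-4/t - 1/t) = 9 - 5/t)
Y + z(-10)*(-100) = 250 + (9 - 5/(-10))*(-100) = 250 + (9 - 5*(-⅒))*(-100) = 250 + (9 + ½)*(-100) = 250 + (19/2)*(-100) = 250 - 950 = -700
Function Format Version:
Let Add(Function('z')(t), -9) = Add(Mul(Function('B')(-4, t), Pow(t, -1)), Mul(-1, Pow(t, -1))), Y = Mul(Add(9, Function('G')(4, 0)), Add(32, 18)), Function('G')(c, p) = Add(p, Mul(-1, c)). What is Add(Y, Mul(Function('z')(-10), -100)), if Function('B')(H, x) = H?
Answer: -700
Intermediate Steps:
Y = 250 (Y = Mul(Add(9, Add(0, Mul(-1, 4))), Add(32, 18)) = Mul(Add(9, Add(0, -4)), 50) = Mul(Add(9, -4), 50) = Mul(5, 50) = 250)
Function('z')(t) = Add(9, Mul(-5, Pow(t, -1))) (Function('z')(t) = Add(9, Add(Mul(-4, Pow(t, -1)), Mul(-1, Pow(t, -1)))) = Add(9, Mul(-5, Pow(t, -1))))
Add(Y, Mul(Function('z')(-10), -100)) = Add(250, Mul(Add(9, Mul(-5, Pow(-10, -1))), -100)) = Add(250, Mul(Add(9, Mul(-5, Rational(-1, 10))), -100)) = Add(250, Mul(Add(9, Rational(1, 2)), -100)) = Add(250, Mul(Rational(19, 2), -100)) = Add(250, -950) = -700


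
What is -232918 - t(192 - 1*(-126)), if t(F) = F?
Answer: -233236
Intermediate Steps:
-232918 - t(192 - 1*(-126)) = -232918 - (192 - 1*(-126)) = -232918 - (192 + 126) = -232918 - 1*318 = -232918 - 318 = -233236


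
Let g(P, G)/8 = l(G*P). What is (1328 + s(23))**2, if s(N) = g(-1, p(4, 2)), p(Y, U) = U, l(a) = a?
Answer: 1721344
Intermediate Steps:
g(P, G) = 8*G*P (g(P, G) = 8*(G*P) = 8*G*P)
s(N) = -16 (s(N) = 8*2*(-1) = -16)
(1328 + s(23))**2 = (1328 - 16)**2 = 1312**2 = 1721344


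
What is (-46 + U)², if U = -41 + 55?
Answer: 1024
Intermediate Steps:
U = 14
(-46 + U)² = (-46 + 14)² = (-32)² = 1024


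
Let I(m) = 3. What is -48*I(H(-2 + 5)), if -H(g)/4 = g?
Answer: -144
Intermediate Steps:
H(g) = -4*g
-48*I(H(-2 + 5)) = -48*3 = -144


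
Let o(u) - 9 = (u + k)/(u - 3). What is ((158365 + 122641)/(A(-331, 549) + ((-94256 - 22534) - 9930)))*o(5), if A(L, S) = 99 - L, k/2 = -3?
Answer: -2388551/126290 ≈ -18.913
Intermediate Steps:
k = -6 (k = 2*(-3) = -6)
o(u) = 9 + (-6 + u)/(-3 + u) (o(u) = 9 + (u - 6)/(u - 3) = 9 + (-6 + u)/(-3 + u))
((158365 + 122641)/(A(-331, 549) + ((-94256 - 22534) - 9930)))*o(5) = ((158365 + 122641)/((99 - 1*(-331)) + ((-94256 - 22534) - 9930)))*((-33 + 10*5)/(-3 + 5)) = (281006/((99 + 331) + (-116790 - 9930)))*((-33 + 50)/2) = (281006/(430 - 126720))*((1/2)*17) = (281006/(-126290))*(17/2) = (281006*(-1/126290))*(17/2) = -140503/63145*17/2 = -2388551/126290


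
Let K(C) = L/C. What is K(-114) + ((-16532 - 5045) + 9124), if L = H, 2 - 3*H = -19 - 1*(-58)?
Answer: -4258889/342 ≈ -12453.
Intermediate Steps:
H = -37/3 (H = ⅔ - (-19 - 1*(-58))/3 = ⅔ - (-19 + 58)/3 = ⅔ - ⅓*39 = ⅔ - 13 = -37/3 ≈ -12.333)
L = -37/3 ≈ -12.333
K(C) = -37/(3*C)
K(-114) + ((-16532 - 5045) + 9124) = -37/3/(-114) + ((-16532 - 5045) + 9124) = -37/3*(-1/114) + (-21577 + 9124) = 37/342 - 12453 = -4258889/342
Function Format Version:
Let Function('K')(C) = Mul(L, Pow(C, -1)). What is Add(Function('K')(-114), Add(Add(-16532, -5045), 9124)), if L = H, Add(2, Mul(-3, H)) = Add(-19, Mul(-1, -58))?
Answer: Rational(-4258889, 342) ≈ -12453.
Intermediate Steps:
H = Rational(-37, 3) (H = Add(Rational(2, 3), Mul(Rational(-1, 3), Add(-19, Mul(-1, -58)))) = Add(Rational(2, 3), Mul(Rational(-1, 3), Add(-19, 58))) = Add(Rational(2, 3), Mul(Rational(-1, 3), 39)) = Add(Rational(2, 3), -13) = Rational(-37, 3) ≈ -12.333)
L = Rational(-37, 3) ≈ -12.333
Function('K')(C) = Mul(Rational(-37, 3), Pow(C, -1))
Add(Function('K')(-114), Add(Add(-16532, -5045), 9124)) = Add(Mul(Rational(-37, 3), Pow(-114, -1)), Add(Add(-16532, -5045), 9124)) = Add(Mul(Rational(-37, 3), Rational(-1, 114)), Add(-21577, 9124)) = Add(Rational(37, 342), -12453) = Rational(-4258889, 342)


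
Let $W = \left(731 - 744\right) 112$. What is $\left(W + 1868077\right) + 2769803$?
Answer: $4636424$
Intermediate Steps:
$W = -1456$ ($W = \left(-13\right) 112 = -1456$)
$\left(W + 1868077\right) + 2769803 = \left(-1456 + 1868077\right) + 2769803 = 1866621 + 2769803 = 4636424$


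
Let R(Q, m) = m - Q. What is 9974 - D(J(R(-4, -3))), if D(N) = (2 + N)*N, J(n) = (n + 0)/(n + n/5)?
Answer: 358979/36 ≈ 9971.6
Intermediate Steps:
J(n) = ⅚ (J(n) = n/(n + n*(⅕)) = n/(n + n/5) = n/((6*n/5)) = n*(5/(6*n)) = ⅚)
D(N) = N*(2 + N)
9974 - D(J(R(-4, -3))) = 9974 - 5*(2 + ⅚)/6 = 9974 - 5*17/(6*6) = 9974 - 1*85/36 = 9974 - 85/36 = 358979/36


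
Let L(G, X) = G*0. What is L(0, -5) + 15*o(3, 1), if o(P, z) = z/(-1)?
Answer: -15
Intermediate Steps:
o(P, z) = -z (o(P, z) = z*(-1) = -z)
L(G, X) = 0
L(0, -5) + 15*o(3, 1) = 0 + 15*(-1*1) = 0 + 15*(-1) = 0 - 15 = -15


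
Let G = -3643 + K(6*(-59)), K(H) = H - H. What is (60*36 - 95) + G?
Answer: -1578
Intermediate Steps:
K(H) = 0
G = -3643 (G = -3643 + 0 = -3643)
(60*36 - 95) + G = (60*36 - 95) - 3643 = (2160 - 95) - 3643 = 2065 - 3643 = -1578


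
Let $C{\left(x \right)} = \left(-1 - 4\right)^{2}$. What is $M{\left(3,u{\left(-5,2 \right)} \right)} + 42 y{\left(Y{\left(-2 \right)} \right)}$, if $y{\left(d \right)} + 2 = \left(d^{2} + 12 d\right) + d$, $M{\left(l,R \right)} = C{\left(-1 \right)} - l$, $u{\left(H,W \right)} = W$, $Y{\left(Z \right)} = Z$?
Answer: $-986$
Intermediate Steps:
$C{\left(x \right)} = 25$ ($C{\left(x \right)} = \left(-5\right)^{2} = 25$)
$M{\left(l,R \right)} = 25 - l$
$y{\left(d \right)} = -2 + d^{2} + 13 d$ ($y{\left(d \right)} = -2 + \left(\left(d^{2} + 12 d\right) + d\right) = -2 + \left(d^{2} + 13 d\right) = -2 + d^{2} + 13 d$)
$M{\left(3,u{\left(-5,2 \right)} \right)} + 42 y{\left(Y{\left(-2 \right)} \right)} = \left(25 - 3\right) + 42 \left(-2 + \left(-2\right)^{2} + 13 \left(-2\right)\right) = \left(25 - 3\right) + 42 \left(-2 + 4 - 26\right) = 22 + 42 \left(-24\right) = 22 - 1008 = -986$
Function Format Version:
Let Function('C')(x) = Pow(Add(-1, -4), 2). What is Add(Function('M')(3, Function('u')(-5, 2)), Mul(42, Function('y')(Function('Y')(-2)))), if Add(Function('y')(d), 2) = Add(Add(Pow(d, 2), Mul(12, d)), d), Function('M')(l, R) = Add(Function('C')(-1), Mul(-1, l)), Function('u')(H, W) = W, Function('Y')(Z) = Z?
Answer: -986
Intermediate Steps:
Function('C')(x) = 25 (Function('C')(x) = Pow(-5, 2) = 25)
Function('M')(l, R) = Add(25, Mul(-1, l))
Function('y')(d) = Add(-2, Pow(d, 2), Mul(13, d)) (Function('y')(d) = Add(-2, Add(Add(Pow(d, 2), Mul(12, d)), d)) = Add(-2, Add(Pow(d, 2), Mul(13, d))) = Add(-2, Pow(d, 2), Mul(13, d)))
Add(Function('M')(3, Function('u')(-5, 2)), Mul(42, Function('y')(Function('Y')(-2)))) = Add(Add(25, Mul(-1, 3)), Mul(42, Add(-2, Pow(-2, 2), Mul(13, -2)))) = Add(Add(25, -3), Mul(42, Add(-2, 4, -26))) = Add(22, Mul(42, -24)) = Add(22, -1008) = -986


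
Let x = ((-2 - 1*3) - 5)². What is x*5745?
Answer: 574500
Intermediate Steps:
x = 100 (x = ((-2 - 3) - 5)² = (-5 - 5)² = (-10)² = 100)
x*5745 = 100*5745 = 574500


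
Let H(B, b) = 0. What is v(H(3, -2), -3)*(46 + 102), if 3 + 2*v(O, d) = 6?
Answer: 222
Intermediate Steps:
v(O, d) = 3/2 (v(O, d) = -3/2 + (½)*6 = -3/2 + 3 = 3/2)
v(H(3, -2), -3)*(46 + 102) = 3*(46 + 102)/2 = (3/2)*148 = 222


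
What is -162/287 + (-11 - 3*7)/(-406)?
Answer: -4042/8323 ≈ -0.48564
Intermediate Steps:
-162/287 + (-11 - 3*7)/(-406) = -162*1/287 + (-11 - 21)*(-1/406) = -162/287 - 32*(-1/406) = -162/287 + 16/203 = -4042/8323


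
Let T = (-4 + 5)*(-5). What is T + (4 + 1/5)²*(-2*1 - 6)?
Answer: -3653/25 ≈ -146.12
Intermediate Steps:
T = -5 (T = 1*(-5) = -5)
T + (4 + 1/5)²*(-2*1 - 6) = -5 + (4 + 1/5)²*(-2*1 - 6) = -5 + (4 + 1*(⅕))²*(-2 - 6) = -5 + (4 + ⅕)²*(-8) = -5 + (21/5)²*(-8) = -5 + (441/25)*(-8) = -5 - 3528/25 = -3653/25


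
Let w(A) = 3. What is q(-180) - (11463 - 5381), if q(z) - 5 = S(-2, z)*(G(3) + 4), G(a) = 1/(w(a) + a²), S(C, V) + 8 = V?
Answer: -20534/3 ≈ -6844.7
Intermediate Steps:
S(C, V) = -8 + V
G(a) = 1/(3 + a²)
q(z) = -83/3 + 49*z/12 (q(z) = 5 + (-8 + z)*(1/(3 + 3²) + 4) = 5 + (-8 + z)*(1/(3 + 9) + 4) = 5 + (-8 + z)*(1/12 + 4) = 5 + (-8 + z)*(49/12) = 5 + (-98/3 + 49*z/12) = -83/3 + 49*z/12)
q(-180) - (11463 - 5381) = (-83/3 + (49/12)*(-180)) - (11463 - 5381) = (-83/3 - 735) - 1*6082 = -2288/3 - 6082 = -20534/3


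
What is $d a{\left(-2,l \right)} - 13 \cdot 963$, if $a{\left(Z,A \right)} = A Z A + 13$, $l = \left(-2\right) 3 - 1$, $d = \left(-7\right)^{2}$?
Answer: $-16684$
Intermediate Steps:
$d = 49$
$l = -7$ ($l = -6 - 1 = -7$)
$a{\left(Z,A \right)} = 13 + Z A^{2}$ ($a{\left(Z,A \right)} = Z A^{2} + 13 = 13 + Z A^{2}$)
$d a{\left(-2,l \right)} - 13 \cdot 963 = 49 \left(13 - 2 \left(-7\right)^{2}\right) - 13 \cdot 963 = 49 \left(13 - 98\right) - 12519 = 49 \left(-85\right) - 12519 = -4165 - 12519 = -16684$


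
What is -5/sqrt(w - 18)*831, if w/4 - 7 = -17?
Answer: 4155*I*sqrt(58)/58 ≈ 545.58*I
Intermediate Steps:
w = -40 (w = 28 + 4*(-17) = 28 - 68 = -40)
-5/sqrt(w - 18)*831 = -5/sqrt(-40 - 18)*831 = -5*(-I*sqrt(58)/58)*831 = -(-5)*I*sqrt(58)/58*831 = (5*I*sqrt(58)/58)*831 = 4155*I*sqrt(58)/58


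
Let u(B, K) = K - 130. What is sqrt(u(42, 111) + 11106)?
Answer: sqrt(11087) ≈ 105.29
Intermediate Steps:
u(B, K) = -130 + K
sqrt(u(42, 111) + 11106) = sqrt((-130 + 111) + 11106) = sqrt(-19 + 11106) = sqrt(11087)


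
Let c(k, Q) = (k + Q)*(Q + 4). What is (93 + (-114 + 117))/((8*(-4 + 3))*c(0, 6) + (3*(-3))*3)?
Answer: -32/169 ≈ -0.18935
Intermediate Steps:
c(k, Q) = (4 + Q)*(Q + k) (c(k, Q) = (Q + k)*(4 + Q) = (4 + Q)*(Q + k))
(93 + (-114 + 117))/((8*(-4 + 3))*c(0, 6) + (3*(-3))*3) = (93 + (-114 + 117))/((8*(-4 + 3))*(6**2 + 4*6 + 4*0 + 6*0) + (3*(-3))*3) = (93 + 3)/((8*(-1))*(36 + 24 + 0 + 0) - 9*3) = 96/(-8*60 - 27) = 96/(-480 - 27) = 96/(-507) = 96*(-1/507) = -32/169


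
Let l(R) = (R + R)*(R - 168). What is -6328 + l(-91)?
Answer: 40810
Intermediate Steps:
l(R) = 2*R*(-168 + R) (l(R) = (2*R)*(-168 + R) = 2*R*(-168 + R))
-6328 + l(-91) = -6328 + 2*(-91)*(-168 - 91) = -6328 + 2*(-91)*(-259) = -6328 + 47138 = 40810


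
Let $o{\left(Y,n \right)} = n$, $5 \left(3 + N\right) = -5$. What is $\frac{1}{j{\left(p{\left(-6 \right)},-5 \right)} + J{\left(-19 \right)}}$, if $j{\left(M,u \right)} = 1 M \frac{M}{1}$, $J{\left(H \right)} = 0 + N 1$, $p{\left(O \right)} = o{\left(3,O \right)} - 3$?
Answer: $\frac{1}{77} \approx 0.012987$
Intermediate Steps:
$N = -4$ ($N = -3 + \frac{1}{5} \left(-5\right) = -3 - 1 = -4$)
$p{\left(O \right)} = -3 + O$ ($p{\left(O \right)} = O - 3 = -3 + O$)
$J{\left(H \right)} = -4$ ($J{\left(H \right)} = 0 - 4 = -4$)
$j{\left(M,u \right)} = M^{2}$ ($j{\left(M,u \right)} = M M 1 = M M = M^{2}$)
$\frac{1}{j{\left(p{\left(-6 \right)},-5 \right)} + J{\left(-19 \right)}} = \frac{1}{\left(-3 - 6\right)^{2} - 4} = \frac{1}{\left(-9\right)^{2} - 4} = \frac{1}{81 - 4} = \frac{1}{77}$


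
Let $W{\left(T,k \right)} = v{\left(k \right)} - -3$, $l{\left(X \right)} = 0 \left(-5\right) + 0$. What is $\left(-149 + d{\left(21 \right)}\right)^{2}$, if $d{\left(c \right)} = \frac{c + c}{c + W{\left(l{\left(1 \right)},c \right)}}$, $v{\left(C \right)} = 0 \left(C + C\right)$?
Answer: $\frac{346921}{16} \approx 21683.0$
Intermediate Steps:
$v{\left(C \right)} = 0$ ($v{\left(C \right)} = 0 \cdot 2 C = 0$)
$l{\left(X \right)} = 0$ ($l{\left(X \right)} = 0 + 0 = 0$)
$W{\left(T,k \right)} = 3$ ($W{\left(T,k \right)} = 0 - -3 = 0 + 3 = 3$)
$d{\left(c \right)} = \frac{2 c}{3 + c}$ ($d{\left(c \right)} = \frac{c + c}{c + 3} = \frac{2 c}{3 + c}$)
$\left(-149 + d{\left(21 \right)}\right)^{2} = \left(-149 + 2 \cdot 21 \frac{1}{3 + 21}\right)^{2} = \left(-149 + 2 \cdot 21 \cdot \frac{1}{24}\right)^{2} = \left(-149 + \frac{7}{4}\right)^{2} = \left(- \frac{589}{4}\right)^{2} = \frac{346921}{16}$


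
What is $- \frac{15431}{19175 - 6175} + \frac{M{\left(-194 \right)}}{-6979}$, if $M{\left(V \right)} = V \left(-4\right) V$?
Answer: $\frac{142259927}{6979000} \approx 20.384$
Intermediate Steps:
$M{\left(V \right)} = - 4 V^{2}$ ($M{\left(V \right)} = - 4 V V = - 4 V^{2}$)
$- \frac{15431}{19175 - 6175} + \frac{M{\left(-194 \right)}}{-6979} = - \frac{15431}{19175 - 6175} + \frac{\left(-4\right) \left(-194\right)^{2}}{-6979} = - \frac{15431}{19175 - 6175} + \left(-4\right) 37636 \left(- \frac{1}{6979}\right) = - \frac{15431}{13000} - - \frac{150544}{6979} = \left(-15431\right) \frac{1}{13000} + \frac{150544}{6979} = - \frac{1187}{1000} + \frac{150544}{6979} = \frac{142259927}{6979000}$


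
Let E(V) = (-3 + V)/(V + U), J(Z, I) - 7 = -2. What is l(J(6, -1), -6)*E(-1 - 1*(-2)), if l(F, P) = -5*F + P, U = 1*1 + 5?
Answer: 62/7 ≈ 8.8571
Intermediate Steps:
U = 6 (U = 1 + 5 = 6)
J(Z, I) = 5 (J(Z, I) = 7 - 2 = 5)
E(V) = (-3 + V)/(6 + V) (E(V) = (-3 + V)/(V + 6) = (-3 + V)/(6 + V))
l(F, P) = P - 5*F
l(J(6, -1), -6)*E(-1 - 1*(-2)) = (-6 - 5*5)*((-3 + (-1 - 1*(-2)))/(6 + (-1 - 1*(-2)))) = (-6 - 25)*((-3 + (-1 + 2))/(6 + (-1 + 2))) = -31*(-3 + 1)/(6 + 1) = -31*(-2)/7 = -31*(-2/7) = 62/7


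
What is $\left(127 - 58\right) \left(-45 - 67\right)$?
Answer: $-7728$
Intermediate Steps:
$\left(127 - 58\right) \left(-45 - 67\right) = 69 \left(-45 - 67\right) = 69 \left(-112\right) = -7728$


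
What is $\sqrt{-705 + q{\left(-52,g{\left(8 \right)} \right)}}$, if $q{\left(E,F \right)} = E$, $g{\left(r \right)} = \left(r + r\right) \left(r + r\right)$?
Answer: $i \sqrt{757} \approx 27.514 i$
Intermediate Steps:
$g{\left(r \right)} = 4 r^{2}$ ($g{\left(r \right)} = 2 r 2 r = 4 r^{2}$)
$\sqrt{-705 + q{\left(-52,g{\left(8 \right)} \right)}} = \sqrt{-705 - 52} = \sqrt{-757} = i \sqrt{757}$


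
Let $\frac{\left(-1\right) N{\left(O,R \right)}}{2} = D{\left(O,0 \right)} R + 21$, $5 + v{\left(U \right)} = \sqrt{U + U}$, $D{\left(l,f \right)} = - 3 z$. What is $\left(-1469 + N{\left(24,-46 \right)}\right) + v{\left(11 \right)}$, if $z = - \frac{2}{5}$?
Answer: $- \frac{7028}{5} + \sqrt{22} \approx -1400.9$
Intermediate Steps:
$z = - \frac{2}{5}$ ($z = \left(-2\right) \frac{1}{5} = - \frac{2}{5} \approx -0.4$)
$D{\left(l,f \right)} = \frac{6}{5}$ ($D{\left(l,f \right)} = \left(-3\right) \left(- \frac{2}{5}\right) = \frac{6}{5}$)
$v{\left(U \right)} = -5 + \sqrt{2} \sqrt{U}$ ($v{\left(U \right)} = -5 + \sqrt{U + U} = -5 + \sqrt{2 U} = -5 + \sqrt{2} \sqrt{U}$)
$N{\left(O,R \right)} = -42 - \frac{12 R}{5}$ ($N{\left(O,R \right)} = - 2 \left(\frac{6 R}{5} + 21\right) = - 2 \left(21 + \frac{6 R}{5}\right) = -42 - \frac{12 R}{5}$)
$\left(-1469 + N{\left(24,-46 \right)}\right) + v{\left(11 \right)} = \left(-1469 - - \frac{342}{5}\right) - \left(5 - \sqrt{2} \sqrt{11}\right) = \left(-1469 + \left(-42 + \frac{552}{5}\right)\right) - \left(5 - \sqrt{22}\right) = \left(-1469 + \frac{342}{5}\right) - \left(5 - \sqrt{22}\right) = - \frac{7003}{5} - \left(5 - \sqrt{22}\right) = - \frac{7028}{5} + \sqrt{22}$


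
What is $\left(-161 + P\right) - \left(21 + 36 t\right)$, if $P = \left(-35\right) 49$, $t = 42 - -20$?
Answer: $-4129$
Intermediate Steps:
$t = 62$ ($t = 42 + 20 = 62$)
$P = -1715$
$\left(-161 + P\right) - \left(21 + 36 t\right) = \left(-161 - 1715\right) - 2253 = -1876 - 2253 = -4129$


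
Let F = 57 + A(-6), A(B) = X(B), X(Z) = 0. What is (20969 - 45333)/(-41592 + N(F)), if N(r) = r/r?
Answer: 24364/41591 ≈ 0.58580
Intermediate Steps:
A(B) = 0
F = 57 (F = 57 + 0 = 57)
N(r) = 1
(20969 - 45333)/(-41592 + N(F)) = (20969 - 45333)/(-41592 + 1) = -24364/(-41591) = -24364*(-1/41591) = 24364/41591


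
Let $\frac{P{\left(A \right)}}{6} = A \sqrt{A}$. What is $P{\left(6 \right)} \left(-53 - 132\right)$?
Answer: $- 6660 \sqrt{6} \approx -16314.0$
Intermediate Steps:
$P{\left(A \right)} = 6 A^{\frac{3}{2}}$ ($P{\left(A \right)} = 6 A \sqrt{A} = 6 A^{\frac{3}{2}}$)
$P{\left(6 \right)} \left(-53 - 132\right) = 6 \cdot 6^{\frac{3}{2}} \left(-53 - 132\right) = 6 \cdot 6 \sqrt{6} \left(-185\right) = 36 \sqrt{6} \left(-185\right) = - 6660 \sqrt{6}$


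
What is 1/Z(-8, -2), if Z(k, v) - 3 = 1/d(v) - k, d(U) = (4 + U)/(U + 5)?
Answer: 2/25 ≈ 0.080000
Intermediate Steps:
d(U) = (4 + U)/(5 + U)
Z(k, v) = 3 - k + (5 + v)/(4 + v) (Z(k, v) = 3 + (1/((4 + v)/(5 + v)) - k) = 3 + ((5 + v)/(4 + v) - k) = 3 + (-k + (5 + v)/(4 + v)) = 3 - k + (5 + v)/(4 + v))
1/Z(-8, -2) = 1/((5 - 2 + (3 - 1*(-8))*(4 - 2))/(4 - 2)) = 1/((5 - 2 + (3 + 8)*2)/2) = 1/((5 - 2 + 11*2)/2) = 1/((5 - 2 + 22)/2) = 1/((1/2)*25) = 1/(25/2) = 2/25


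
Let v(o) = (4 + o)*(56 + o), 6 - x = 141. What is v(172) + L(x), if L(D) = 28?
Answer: 40156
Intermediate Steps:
x = -135 (x = 6 - 1*141 = 6 - 141 = -135)
v(172) + L(x) = (224 + 172**2 + 60*172) + 28 = (224 + 29584 + 10320) + 28 = 40128 + 28 = 40156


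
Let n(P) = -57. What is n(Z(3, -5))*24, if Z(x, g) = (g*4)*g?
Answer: -1368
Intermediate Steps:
Z(x, g) = 4*g**2 (Z(x, g) = (4*g)*g = 4*g**2)
n(Z(3, -5))*24 = -57*24 = -1368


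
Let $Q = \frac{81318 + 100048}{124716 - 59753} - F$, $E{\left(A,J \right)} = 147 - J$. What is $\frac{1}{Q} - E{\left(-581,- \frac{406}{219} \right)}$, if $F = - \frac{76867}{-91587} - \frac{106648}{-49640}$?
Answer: $- \frac{243816792564237889}{1583644866288114} \approx -153.96$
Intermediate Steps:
$F = \frac{1697906032}{568297335}$ ($F = \left(-76867\right) \left(- \frac{1}{91587}\right) - - \frac{13331}{6205} = \frac{76867}{91587} + \frac{13331}{6205} = \frac{1697906032}{568297335} \approx 2.9877$)
$Q = - \frac{7231255097206}{36918299773605}$ ($Q = \frac{81318 + 100048}{124716 - 59753} - \frac{1697906032}{568297335} = \frac{181366}{64963} - \frac{1697906032}{568297335} = - \frac{7231255097206}{36918299773605} \approx -0.19587$)
$\frac{1}{Q} - E{\left(-581,- \frac{406}{219} \right)} = \frac{1}{- \frac{7231255097206}{36918299773605}} - \left(147 - - \frac{406}{219}\right) = - \frac{36918299773605}{7231255097206} - \left(147 - \left(-406\right) \frac{1}{219}\right) = - \frac{36918299773605}{7231255097206} - \left(147 - - \frac{406}{219}\right) = - \frac{36918299773605}{7231255097206} - \left(147 + \frac{406}{219}\right) = - \frac{36918299773605}{7231255097206} - \frac{32599}{219} = - \frac{243816792564237889}{1583644866288114}$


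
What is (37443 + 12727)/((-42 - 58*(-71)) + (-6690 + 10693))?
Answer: 50170/8079 ≈ 6.2099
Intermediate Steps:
(37443 + 12727)/((-42 - 58*(-71)) + (-6690 + 10693)) = 50170/((-42 + 4118) + 4003) = 50170/(4076 + 4003) = 50170/8079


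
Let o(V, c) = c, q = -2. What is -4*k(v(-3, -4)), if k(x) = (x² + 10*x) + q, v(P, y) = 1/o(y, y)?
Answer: 71/4 ≈ 17.750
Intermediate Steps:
v(P, y) = 1/y
k(x) = -2 + x² + 10*x (k(x) = (x² + 10*x) - 2 = -2 + x² + 10*x)
-4*k(v(-3, -4)) = -4*(-2 + (1/(-4))² + 10/(-4)) = -4*(-2 + (-¼)² + 10*(-¼)) = -4*(-2 + 1/16 - 5/2) = -4*(-71/16) = 71/4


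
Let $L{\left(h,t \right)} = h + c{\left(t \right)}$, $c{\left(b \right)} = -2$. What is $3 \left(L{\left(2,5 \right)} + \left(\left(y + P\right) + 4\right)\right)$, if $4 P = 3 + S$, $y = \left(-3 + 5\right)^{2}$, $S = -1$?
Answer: $\frac{51}{2} \approx 25.5$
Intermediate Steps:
$y = 4$ ($y = 2^{2} = 4$)
$P = \frac{1}{2}$ ($P = \frac{3 - 1}{4} = \frac{1}{4} \cdot 2 = \frac{1}{2} \approx 0.5$)
$L{\left(h,t \right)} = -2 + h$ ($L{\left(h,t \right)} = h - 2 = -2 + h$)
$3 \left(L{\left(2,5 \right)} + \left(\left(y + P\right) + 4\right)\right) = 3 \left(\left(-2 + 2\right) + \left(\left(4 + \frac{1}{2}\right) + 4\right)\right) = 3 \left(0 + \left(\frac{9}{2} + 4\right)\right) = 3 \left(0 + \frac{17}{2}\right) = 3 \cdot \frac{17}{2} = \frac{51}{2}$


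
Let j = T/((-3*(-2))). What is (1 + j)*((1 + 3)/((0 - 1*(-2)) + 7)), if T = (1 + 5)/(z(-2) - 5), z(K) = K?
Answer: 8/21 ≈ 0.38095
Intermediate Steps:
T = -6/7 (T = (1 + 5)/(-2 - 5) = 6/(-7) = 6*(-⅐) = -6/7 ≈ -0.85714)
j = -⅐ (j = -6/(7*((-3*(-2)))) = -6/7/6 = -6/7*⅙ = -⅐ ≈ -0.14286)
(1 + j)*((1 + 3)/((0 - 1*(-2)) + 7)) = (1 - ⅐)*((1 + 3)/((0 - 1*(-2)) + 7)) = 6*(4/((0 + 2) + 7))/7 = 6*(4/(2 + 7))/7 = 6*(4/9)/7 = 6*(4*(⅑))/7 = (6/7)*(4/9) = 8/21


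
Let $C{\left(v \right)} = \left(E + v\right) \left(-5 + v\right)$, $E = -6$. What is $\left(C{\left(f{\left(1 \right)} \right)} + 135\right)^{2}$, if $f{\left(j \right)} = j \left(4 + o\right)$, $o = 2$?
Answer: $18225$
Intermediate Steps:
$f{\left(j \right)} = 6 j$ ($f{\left(j \right)} = j \left(4 + 2\right) = j 6 = 6 j$)
$C{\left(v \right)} = \left(-6 + v\right) \left(-5 + v\right)$
$\left(C{\left(f{\left(1 \right)} \right)} + 135\right)^{2} = \left(\left(30 + \left(6 \cdot 1\right)^{2} - 11 \cdot 6 \cdot 1\right) + 135\right)^{2} = \left(\left(30 + 6^{2} - 66\right) + 135\right)^{2} = \left(\left(30 + 36 - 66\right) + 135\right)^{2} = \left(0 + 135\right)^{2} = 135^{2} = 18225$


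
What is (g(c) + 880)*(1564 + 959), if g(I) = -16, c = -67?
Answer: 2179872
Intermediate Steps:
(g(c) + 880)*(1564 + 959) = (-16 + 880)*(1564 + 959) = 864*2523 = 2179872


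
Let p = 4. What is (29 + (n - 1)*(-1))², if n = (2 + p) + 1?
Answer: 529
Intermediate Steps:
n = 7 (n = (2 + 4) + 1 = 6 + 1 = 7)
(29 + (n - 1)*(-1))² = (29 + (7 - 1)*(-1))² = (29 + 6*(-1))² = (29 - 6)² = 23² = 529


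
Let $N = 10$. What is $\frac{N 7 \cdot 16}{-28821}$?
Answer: $- \frac{1120}{28821} \approx -0.038861$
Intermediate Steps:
$\frac{N 7 \cdot 16}{-28821} = \frac{10 \cdot 7 \cdot 16}{-28821} = 70 \cdot 16 \left(- \frac{1}{28821}\right) = 1120 \left(- \frac{1}{28821}\right) = - \frac{1120}{28821}$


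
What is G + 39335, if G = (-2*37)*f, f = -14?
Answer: 40371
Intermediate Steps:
G = 1036 (G = -2*37*(-14) = -74*(-14) = 1036)
G + 39335 = 1036 + 39335 = 40371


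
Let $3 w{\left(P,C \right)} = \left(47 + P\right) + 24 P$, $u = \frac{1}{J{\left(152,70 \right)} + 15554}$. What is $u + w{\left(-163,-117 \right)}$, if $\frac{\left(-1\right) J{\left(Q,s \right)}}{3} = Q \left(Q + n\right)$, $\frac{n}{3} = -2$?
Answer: $- \frac{205516619}{153066} \approx -1342.7$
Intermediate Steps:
$n = -6$ ($n = 3 \left(-2\right) = -6$)
$J{\left(Q,s \right)} = - 3 Q \left(-6 + Q\right)$ ($J{\left(Q,s \right)} = - 3 Q \left(Q - 6\right) = - 3 Q \left(-6 + Q\right)$)
$u = - \frac{1}{51022}$ ($u = \frac{1}{3 \cdot 152 \left(6 - 152\right) + 15554} = \frac{1}{3 \cdot 152 \left(-146\right) + 15554} = \frac{1}{-66576 + 15554} = \frac{1}{-51022} = - \frac{1}{51022} \approx -1.9599 \cdot 10^{-5}$)
$w{\left(P,C \right)} = \frac{47}{3} + \frac{25 P}{3}$ ($w{\left(P,C \right)} = \frac{\left(47 + P\right) + 24 P}{3} = \frac{47 + 25 P}{3} = \frac{47}{3} + \frac{25 P}{3}$)
$u + w{\left(-163,-117 \right)} = - \frac{1}{51022} + \left(\frac{47}{3} + \frac{25}{3} \left(-163\right)\right) = - \frac{1}{51022} + \left(\frac{47}{3} - \frac{4075}{3}\right) = - \frac{1}{51022} - \frac{4028}{3} = - \frac{205516619}{153066}$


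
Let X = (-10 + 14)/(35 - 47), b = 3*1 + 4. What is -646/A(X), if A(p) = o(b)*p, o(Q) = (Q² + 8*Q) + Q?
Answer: 969/56 ≈ 17.304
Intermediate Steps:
b = 7 (b = 3 + 4 = 7)
X = -⅓ (X = 4/(-12) = 4*(-1/12) = -⅓ ≈ -0.33333)
o(Q) = Q² + 9*Q
A(p) = 112*p (A(p) = (7*(9 + 7))*p = (7*16)*p = 112*p)
-646/A(X) = -646/(112*(-⅓)) = -646/(-112/3) = -646*(-3/112) = 969/56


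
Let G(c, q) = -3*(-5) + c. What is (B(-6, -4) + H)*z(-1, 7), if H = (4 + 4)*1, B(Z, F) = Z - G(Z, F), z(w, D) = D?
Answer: -49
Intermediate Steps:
G(c, q) = 15 + c
B(Z, F) = -15 (B(Z, F) = Z - (15 + Z) = Z + (-15 - Z) = -15)
H = 8 (H = 8*1 = 8)
(B(-6, -4) + H)*z(-1, 7) = (-15 + 8)*7 = -7*7 = -49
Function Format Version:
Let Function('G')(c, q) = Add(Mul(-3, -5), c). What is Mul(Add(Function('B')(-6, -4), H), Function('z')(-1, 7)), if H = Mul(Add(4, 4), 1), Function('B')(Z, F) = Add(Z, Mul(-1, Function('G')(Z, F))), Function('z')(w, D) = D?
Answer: -49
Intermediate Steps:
Function('G')(c, q) = Add(15, c)
Function('B')(Z, F) = -15 (Function('B')(Z, F) = Add(Z, Mul(-1, Add(15, Z))) = Add(Z, Add(-15, Mul(-1, Z))) = -15)
H = 8 (H = Mul(8, 1) = 8)
Mul(Add(Function('B')(-6, -4), H), Function('z')(-1, 7)) = Mul(Add(-15, 8), 7) = Mul(-7, 7) = -49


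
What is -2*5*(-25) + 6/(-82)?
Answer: 10247/41 ≈ 249.93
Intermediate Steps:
-2*5*(-25) + 6/(-82) = -10*(-25) + 6*(-1/82) = 250 - 3/41 = 10247/41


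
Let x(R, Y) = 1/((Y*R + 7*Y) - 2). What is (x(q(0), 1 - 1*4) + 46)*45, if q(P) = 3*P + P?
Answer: 47565/23 ≈ 2068.0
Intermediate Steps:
q(P) = 4*P
x(R, Y) = 1/(-2 + 7*Y + R*Y) (x(R, Y) = 1/((R*Y + 7*Y) - 2) = 1/((7*Y + R*Y) - 2) = 1/(-2 + 7*Y + R*Y))
(x(q(0), 1 - 1*4) + 46)*45 = (1/(-2 + 7*(1 - 1*4) + (4*0)*(1 - 1*4)) + 46)*45 = (1/(-2 + 7*(1 - 4) + 0*(1 - 4)) + 46)*45 = (1/(-2 + 7*(-3) + 0*(-3)) + 46)*45 = (1/(-2 - 21 + 0) + 46)*45 = (1/(-23) + 46)*45 = (-1/23 + 46)*45 = (1057/23)*45 = 47565/23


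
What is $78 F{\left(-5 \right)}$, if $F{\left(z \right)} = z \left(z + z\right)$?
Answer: $3900$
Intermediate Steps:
$F{\left(z \right)} = 2 z^{2}$ ($F{\left(z \right)} = z 2 z = 2 z^{2}$)
$78 F{\left(-5 \right)} = 78 \cdot 2 \left(-5\right)^{2} = 78 \cdot 2 \cdot 25 = 78 \cdot 50 = 3900$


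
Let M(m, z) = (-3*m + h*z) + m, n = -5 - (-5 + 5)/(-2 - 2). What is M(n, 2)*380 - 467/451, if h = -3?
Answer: 685053/451 ≈ 1519.0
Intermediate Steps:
n = -5 (n = -5 - 0/(-4) = -5 - 0*(-1)/4 = -5 - 1*0 = -5 + 0 = -5)
M(m, z) = -3*z - 2*m (M(m, z) = (-3*m - 3*z) + m = -3*z - 2*m)
M(n, 2)*380 - 467/451 = (-3*2 - 2*(-5))*380 - 467/451 = (-6 + 10)*380 - 467*1/451 = 4*380 - 467/451 = 1520 - 467/451 = 685053/451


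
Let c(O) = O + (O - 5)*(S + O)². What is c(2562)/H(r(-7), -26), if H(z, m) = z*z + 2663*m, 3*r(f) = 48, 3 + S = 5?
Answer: -8404983017/34491 ≈ -2.4369e+5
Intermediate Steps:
S = 2 (S = -3 + 5 = 2)
r(f) = 16 (r(f) = (⅓)*48 = 16)
H(z, m) = z² + 2663*m
c(O) = O + (2 + O)²*(-5 + O) (c(O) = O + (O - 5)*(2 + O)² = O + (-5 + O)*(2 + O)² = O + (2 + O)²*(-5 + O))
c(2562)/H(r(-7), -26) = (-20 + 2562³ - 1*2562² - 15*2562)/(16² + 2663*(-26)) = (-20 + 16816568328 - 1*6563844 - 38430)/(256 - 69238) = (-20 + 16816568328 - 6563844 - 38430)/(-68982) = 16809966034*(-1/68982) = -8404983017/34491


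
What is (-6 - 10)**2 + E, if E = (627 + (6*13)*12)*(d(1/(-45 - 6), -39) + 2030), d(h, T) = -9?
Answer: 3159079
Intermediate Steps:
E = 3158823 (E = (627 + (6*13)*12)*(-9 + 2030) = (627 + 78*12)*2021 = (627 + 936)*2021 = 1563*2021 = 3158823)
(-6 - 10)**2 + E = (-6 - 10)**2 + 3158823 = (-16)**2 + 3158823 = 256 + 3158823 = 3159079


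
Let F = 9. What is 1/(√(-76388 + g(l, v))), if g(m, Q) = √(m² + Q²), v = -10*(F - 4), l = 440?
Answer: -I*√2/(2*√(38194 - 5*√1961)) ≈ -0.0036287*I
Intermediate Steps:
v = -50 (v = -10*(9 - 4) = -10*5 = -50)
g(m, Q) = √(Q² + m²)
1/(√(-76388 + g(l, v))) = 1/(√(-76388 + √((-50)² + 440²))) = 1/(√(-76388 + √(2500 + 193600))) = 1/(√(-76388 + √196100)) = 1/(√(-76388 + 10*√1961)) = (-76388 + 10*√1961)^(-½)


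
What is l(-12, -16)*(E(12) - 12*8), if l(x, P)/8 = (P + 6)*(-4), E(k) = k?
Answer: -26880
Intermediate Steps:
l(x, P) = -192 - 32*P (l(x, P) = 8*((P + 6)*(-4)) = 8*((6 + P)*(-4)) = 8*(-24 - 4*P) = -192 - 32*P)
l(-12, -16)*(E(12) - 12*8) = (-192 - 32*(-16))*(12 - 12*8) = (-192 + 512)*(12 - 96) = 320*(-84) = -26880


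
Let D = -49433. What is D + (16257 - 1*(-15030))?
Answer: -18146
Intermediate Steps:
D + (16257 - 1*(-15030)) = -49433 + (16257 - 1*(-15030)) = -49433 + (16257 + 15030) = -49433 + 31287 = -18146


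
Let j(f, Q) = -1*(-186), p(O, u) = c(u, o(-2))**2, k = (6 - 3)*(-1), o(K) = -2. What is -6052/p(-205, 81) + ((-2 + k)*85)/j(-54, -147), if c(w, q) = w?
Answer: -1304699/406782 ≈ -3.2074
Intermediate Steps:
k = -3 (k = 3*(-1) = -3)
p(O, u) = u**2
j(f, Q) = 186
-6052/p(-205, 81) + ((-2 + k)*85)/j(-54, -147) = -6052/(81**2) + ((-2 - 3)*85)/186 = -6052/6561 - 5*85*(1/186) = -6052*1/6561 - 425*1/186 = -6052/6561 - 425/186 = -1304699/406782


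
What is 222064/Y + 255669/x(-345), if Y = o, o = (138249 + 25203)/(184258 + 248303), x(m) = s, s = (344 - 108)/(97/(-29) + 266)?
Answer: 81310022066281/93222124 ≈ 8.7222e+5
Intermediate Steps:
s = 6844/7617 (s = 236/(97*(-1/29) + 266) = 236/(-97/29 + 266) = 236/(7617/29) = 236*(29/7617) = 6844/7617 ≈ 0.89852)
x(m) = 6844/7617
o = 54484/144187 (o = 163452/432561 = 163452*(1/432561) = 54484/144187 ≈ 0.37787)
Y = 54484/144187 ≈ 0.37787
222064/Y + 255669/x(-345) = 222064/(54484/144187) + 255669/(6844/7617) = 222064*(144187/54484) + 255669*(7617/6844) = 8004685492/13621 + 1947430773/6844 = 81310022066281/93222124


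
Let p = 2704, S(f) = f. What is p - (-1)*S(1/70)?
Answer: 189281/70 ≈ 2704.0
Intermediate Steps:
p - (-1)*S(1/70) = 2704 - (-1)/70 = 2704 - 1*(-1/70) = 2704 + 1/70 = 189281/70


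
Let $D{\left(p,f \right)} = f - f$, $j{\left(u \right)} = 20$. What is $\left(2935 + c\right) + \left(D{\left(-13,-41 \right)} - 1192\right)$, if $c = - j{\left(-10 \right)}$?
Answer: $1723$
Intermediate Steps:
$D{\left(p,f \right)} = 0$
$c = -20$ ($c = \left(-1\right) 20 = -20$)
$\left(2935 + c\right) + \left(D{\left(-13,-41 \right)} - 1192\right) = \left(2935 - 20\right) + \left(0 - 1192\right) = 2915 - 1192 = 1723$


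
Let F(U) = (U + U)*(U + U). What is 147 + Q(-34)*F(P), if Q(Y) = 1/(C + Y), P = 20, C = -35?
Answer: 8543/69 ≈ 123.81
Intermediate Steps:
F(U) = 4*U² (F(U) = (2*U)*(2*U) = 4*U²)
Q(Y) = 1/(-35 + Y)
147 + Q(-34)*F(P) = 147 + (4*20²)/(-35 - 34) = 147 + (4*400)/(-69) = 147 - 1/69*1600 = 147 - 1600/69 = 8543/69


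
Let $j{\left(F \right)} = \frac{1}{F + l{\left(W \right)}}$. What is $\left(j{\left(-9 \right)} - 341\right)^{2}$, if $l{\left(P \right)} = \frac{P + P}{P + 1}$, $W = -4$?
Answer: $\frac{42016324}{361} \approx 1.1639 \cdot 10^{5}$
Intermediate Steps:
$l{\left(P \right)} = \frac{2 P}{1 + P}$
$j{\left(F \right)} = \frac{1}{\frac{8}{3} + F}$ ($j{\left(F \right)} = \frac{1}{F + 2 \left(-4\right) \frac{1}{1 - 4}} = \frac{1}{F + 2 \left(-4\right) \frac{1}{-3}} = \frac{1}{F + 2 \left(-4\right) \left(- \frac{1}{3}\right)} = \frac{1}{F + \frac{8}{3}} = \frac{1}{\frac{8}{3} + F}$)
$\left(j{\left(-9 \right)} - 341\right)^{2} = \left(\frac{3}{8 + 3 \left(-9\right)} - 341\right)^{2} = \left(\frac{3}{8 - 27} - 341\right)^{2} = \left(\frac{3}{-19} - 341\right)^{2} = \left(3 \left(- \frac{1}{19}\right) - 341\right)^{2} = \left(- \frac{3}{19} - 341\right)^{2} = \left(- \frac{6482}{19}\right)^{2} = \frac{42016324}{361}$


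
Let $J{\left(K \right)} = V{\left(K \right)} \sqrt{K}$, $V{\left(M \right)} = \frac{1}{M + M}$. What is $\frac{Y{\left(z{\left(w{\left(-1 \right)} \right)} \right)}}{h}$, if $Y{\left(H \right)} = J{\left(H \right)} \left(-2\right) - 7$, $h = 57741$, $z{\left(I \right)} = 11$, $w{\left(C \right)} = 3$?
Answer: $- \frac{7}{57741} - \frac{\sqrt{11}}{635151} \approx -0.00012645$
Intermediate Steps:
$V{\left(M \right)} = \frac{1}{2 M}$
$J{\left(K \right)} = \frac{1}{2 \sqrt{K}}$ ($J{\left(K \right)} = \frac{1}{2 K} \sqrt{K} = \frac{1}{2 \sqrt{K}}$)
$Y{\left(H \right)} = -7 - \frac{1}{\sqrt{H}}$ ($Y{\left(H \right)} = \frac{1}{2 \sqrt{H}} \left(-2\right) - 7 = - \frac{1}{\sqrt{H}} - 7 = -7 - \frac{1}{\sqrt{H}}$)
$\frac{Y{\left(z{\left(w{\left(-1 \right)} \right)} \right)}}{h} = \frac{-7 - \frac{1}{\sqrt{11}}}{57741} = \left(-7 - \frac{\sqrt{11}}{11}\right) \frac{1}{57741} = - \frac{7}{57741} - \frac{\sqrt{11}}{635151}$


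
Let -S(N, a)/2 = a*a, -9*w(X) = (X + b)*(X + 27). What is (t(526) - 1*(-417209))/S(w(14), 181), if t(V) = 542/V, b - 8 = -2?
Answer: -54863119/8616143 ≈ -6.3675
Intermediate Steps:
b = 6 (b = 8 - 2 = 6)
w(X) = -(6 + X)*(27 + X)/9 (w(X) = -(X + 6)*(X + 27)/9 = -(6 + X)*(27 + X)/9)
S(N, a) = -2*a**2 (S(N, a) = -2*a*a = -2*a**2)
(t(526) - 1*(-417209))/S(w(14), 181) = (542/526 - 1*(-417209))/((-2*181**2)) = (542*(1/526) + 417209)/((-2*32761)) = (271/263 + 417209)/(-65522) = (109726238/263)*(-1/65522) = -54863119/8616143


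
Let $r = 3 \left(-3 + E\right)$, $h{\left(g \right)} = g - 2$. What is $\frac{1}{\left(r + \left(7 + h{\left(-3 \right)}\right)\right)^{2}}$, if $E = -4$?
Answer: $\frac{1}{361} \approx 0.0027701$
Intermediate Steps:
$h{\left(g \right)} = -2 + g$
$r = -21$ ($r = 3 \left(-3 - 4\right) = 3 \left(-7\right) = -21$)
$\frac{1}{\left(r + \left(7 + h{\left(-3 \right)}\right)\right)^{2}} = \frac{1}{\left(-21 + \left(7 - 5\right)\right)^{2}} = \frac{1}{\left(-21 + 2\right)^{2}} = \frac{1}{\left(-19\right)^{2}} = \frac{1}{361}$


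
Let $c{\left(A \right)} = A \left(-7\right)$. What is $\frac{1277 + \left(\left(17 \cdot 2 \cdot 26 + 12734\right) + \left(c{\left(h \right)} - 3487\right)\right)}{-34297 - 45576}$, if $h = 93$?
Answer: $- \frac{10757}{79873} \approx -0.13468$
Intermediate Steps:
$c{\left(A \right)} = - 7 A$
$\frac{1277 + \left(\left(17 \cdot 2 \cdot 26 + 12734\right) + \left(c{\left(h \right)} - 3487\right)\right)}{-34297 - 45576} = \frac{1277 + \left(\left(17 \cdot 2 \cdot 26 + 12734\right) - 4138\right)}{-34297 - 45576} = \frac{1277 + \left(\left(34 \cdot 26 + 12734\right) - 4138\right)}{-79873} = \left(1277 + \left(\left(884 + 12734\right) - 4138\right)\right) \left(- \frac{1}{79873}\right) = \left(1277 + \left(13618 - 4138\right)\right) \left(- \frac{1}{79873}\right) = \left(1277 + 9480\right) \left(- \frac{1}{79873}\right) = 10757 \left(- \frac{1}{79873}\right) = - \frac{10757}{79873}$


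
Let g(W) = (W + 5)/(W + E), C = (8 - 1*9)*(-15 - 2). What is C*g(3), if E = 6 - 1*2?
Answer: 136/7 ≈ 19.429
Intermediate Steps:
E = 4 (E = 6 - 2 = 4)
C = 17 (C = (8 - 9)*(-17) = -1*(-17) = 17)
g(W) = (5 + W)/(4 + W) (g(W) = (W + 5)/(W + 4) = (5 + W)/(4 + W))
C*g(3) = 17*((5 + 3)/(4 + 3)) = 17*(8/7) = 136/7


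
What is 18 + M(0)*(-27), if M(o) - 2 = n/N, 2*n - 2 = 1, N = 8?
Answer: -657/16 ≈ -41.063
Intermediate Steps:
n = 3/2 (n = 1 + (½)*1 = 1 + ½ = 3/2 ≈ 1.5000)
M(o) = 35/16 (M(o) = 2 + (3/2)/8 = 2 + (3/2)*(⅛) = 2 + 3/16 = 35/16)
18 + M(0)*(-27) = 18 + (35/16)*(-27) = 18 - 945/16 = -657/16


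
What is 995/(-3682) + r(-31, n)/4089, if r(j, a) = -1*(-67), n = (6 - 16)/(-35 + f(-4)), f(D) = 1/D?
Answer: -3821861/15055698 ≈ -0.25385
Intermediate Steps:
n = 40/141 (n = (6 - 16)/(-35 + 1/(-4)) = -10/(-35 - 1/4) = -10/(-141/4) = -10*(-4/141) = 40/141 ≈ 0.28369)
r(j, a) = 67
995/(-3682) + r(-31, n)/4089 = 995/(-3682) + 67/4089 = 995*(-1/3682) + 67*(1/4089) = -995/3682 + 67/4089 = -3821861/15055698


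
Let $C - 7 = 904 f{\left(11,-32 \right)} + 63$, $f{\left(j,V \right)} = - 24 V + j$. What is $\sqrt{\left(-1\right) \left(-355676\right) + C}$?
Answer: $\sqrt{1059962} \approx 1029.5$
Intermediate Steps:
$f{\left(j,V \right)} = j - 24 V$
$C = 704286$ ($C = 7 + \left(904 \left(11 - -768\right) + 63\right) = 7 + \left(904 \left(11 + 768\right) + 63\right) = 7 + \left(904 \cdot 779 + 63\right) = 7 + \left(704216 + 63\right) = 7 + 704279 = 704286$)
$\sqrt{\left(-1\right) \left(-355676\right) + C} = \sqrt{\left(-1\right) \left(-355676\right) + 704286} = \sqrt{355676 + 704286} = \sqrt{1059962}$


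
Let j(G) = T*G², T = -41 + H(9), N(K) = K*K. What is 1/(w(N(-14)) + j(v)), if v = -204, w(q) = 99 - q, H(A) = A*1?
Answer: -1/1331809 ≈ -7.5086e-7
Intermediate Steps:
N(K) = K²
H(A) = A
T = -32 (T = -41 + 9 = -32)
j(G) = -32*G²
1/(w(N(-14)) + j(v)) = 1/((99 - 1*(-14)²) - 32*(-204)²) = 1/((99 - 1*196) - 32*41616) = 1/((99 - 196) - 1331712) = 1/(-97 - 1331712) = 1/(-1331809) = -1/1331809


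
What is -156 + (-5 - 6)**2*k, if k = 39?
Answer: 4563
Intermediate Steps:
-156 + (-5 - 6)**2*k = -156 + (-5 - 6)**2*39 = -156 + (-11)**2*39 = -156 + 121*39 = -156 + 4719 = 4563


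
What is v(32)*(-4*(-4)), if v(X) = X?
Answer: 512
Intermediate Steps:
v(32)*(-4*(-4)) = 32*(-4*(-4)) = 32*16 = 512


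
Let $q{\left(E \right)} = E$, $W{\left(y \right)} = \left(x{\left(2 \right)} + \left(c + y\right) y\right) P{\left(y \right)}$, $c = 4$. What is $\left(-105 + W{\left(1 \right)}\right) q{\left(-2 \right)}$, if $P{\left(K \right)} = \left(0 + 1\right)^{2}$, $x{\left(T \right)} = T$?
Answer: $196$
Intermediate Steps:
$P{\left(K \right)} = 1$ ($P{\left(K \right)} = 1^{2} = 1$)
$W{\left(y \right)} = 2 + y \left(4 + y\right)$ ($W{\left(y \right)} = \left(2 + \left(4 + y\right) y\right) 1 = \left(2 + y \left(4 + y\right)\right) 1 = 2 + y \left(4 + y\right)$)
$\left(-105 + W{\left(1 \right)}\right) q{\left(-2 \right)} = \left(-105 + \left(2 + 1^{2} + 4 \cdot 1\right)\right) \left(-2\right) = \left(-105 + \left(2 + 1 + 4\right)\right) \left(-2\right) = \left(-105 + 7\right) \left(-2\right) = \left(-98\right) \left(-2\right) = 196$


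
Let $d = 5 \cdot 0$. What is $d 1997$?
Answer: $0$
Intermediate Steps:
$d = 0$
$d 1997 = 0 \cdot 1997 = 0$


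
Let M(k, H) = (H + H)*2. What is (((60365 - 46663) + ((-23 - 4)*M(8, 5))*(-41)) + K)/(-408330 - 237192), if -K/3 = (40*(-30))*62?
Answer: -129521/322761 ≈ -0.40129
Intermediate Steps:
M(k, H) = 4*H (M(k, H) = (2*H)*2 = 4*H)
K = 223200 (K = -3*40*(-30)*62 = -(-3600)*62 = -3*(-74400) = 223200)
(((60365 - 46663) + ((-23 - 4)*M(8, 5))*(-41)) + K)/(-408330 - 237192) = (((60365 - 46663) + ((-23 - 4)*(4*5))*(-41)) + 223200)/(-408330 - 237192) = ((13702 - 27*20*(-41)) + 223200)/(-645522) = ((13702 - 540*(-41)) + 223200)*(-1/645522) = ((13702 + 22140) + 223200)*(-1/645522) = (35842 + 223200)*(-1/645522) = 259042*(-1/645522) = -129521/322761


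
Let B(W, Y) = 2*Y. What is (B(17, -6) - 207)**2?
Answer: 47961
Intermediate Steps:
(B(17, -6) - 207)**2 = (2*(-6) - 207)**2 = (-12 - 207)**2 = (-219)**2 = 47961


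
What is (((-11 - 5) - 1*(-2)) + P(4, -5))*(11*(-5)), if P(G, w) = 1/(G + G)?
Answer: 6105/8 ≈ 763.13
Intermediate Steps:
P(G, w) = 1/(2*G)
(((-11 - 5) - 1*(-2)) + P(4, -5))*(11*(-5)) = (((-11 - 5) - 1*(-2)) + (1/2)/4)*(11*(-5)) = ((-16 + 2) + (1/2)*(1/4))*(-55) = (-14 + 1/8)*(-55) = -111/8*(-55) = 6105/8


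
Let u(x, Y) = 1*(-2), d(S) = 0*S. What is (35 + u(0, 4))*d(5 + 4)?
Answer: 0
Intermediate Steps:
d(S) = 0
u(x, Y) = -2
(35 + u(0, 4))*d(5 + 4) = (35 - 2)*0 = 33*0 = 0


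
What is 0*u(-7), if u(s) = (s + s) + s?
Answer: 0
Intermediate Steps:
u(s) = 3*s (u(s) = 2*s + s = 3*s)
0*u(-7) = 0*(3*(-7)) = 0*(-21) = 0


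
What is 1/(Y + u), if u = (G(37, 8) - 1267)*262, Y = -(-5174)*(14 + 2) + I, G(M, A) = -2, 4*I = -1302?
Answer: -2/500039 ≈ -3.9997e-6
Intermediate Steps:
I = -651/2 (I = (¼)*(-1302) = -651/2 ≈ -325.50)
Y = 164917/2 (Y = -(-5174)*(14 + 2) - 651/2 = -(-5174)*16 - 651/2 = -398*(-208) - 651/2 = 82784 - 651/2 = 164917/2 ≈ 82459.)
u = -332478 (u = (-2 - 1267)*262 = -1269*262 = -332478)
1/(Y + u) = 1/(164917/2 - 332478) = 1/(-500039/2) = -2/500039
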